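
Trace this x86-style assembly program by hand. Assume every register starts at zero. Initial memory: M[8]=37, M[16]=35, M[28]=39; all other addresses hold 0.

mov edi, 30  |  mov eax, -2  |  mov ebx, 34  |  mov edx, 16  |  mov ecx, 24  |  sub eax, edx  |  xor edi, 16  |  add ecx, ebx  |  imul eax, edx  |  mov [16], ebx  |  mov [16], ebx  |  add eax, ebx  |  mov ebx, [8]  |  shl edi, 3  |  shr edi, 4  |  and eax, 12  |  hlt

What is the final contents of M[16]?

34

edi=30
eax=-2
ebx=34
edx=16
ecx=24
eax=(-2)-16=-18
edi=30^16=14
ecx=24+34=58
eax=(-18)*16=-288
mov [16], ebx → M[16]=34
mov [16], ebx → M[16]=34
eax=(-288)+34=-254
ebx=M[8]=37
edi=14<<3=112
edi=112>>4=7
eax=(-254)&12=0
halt.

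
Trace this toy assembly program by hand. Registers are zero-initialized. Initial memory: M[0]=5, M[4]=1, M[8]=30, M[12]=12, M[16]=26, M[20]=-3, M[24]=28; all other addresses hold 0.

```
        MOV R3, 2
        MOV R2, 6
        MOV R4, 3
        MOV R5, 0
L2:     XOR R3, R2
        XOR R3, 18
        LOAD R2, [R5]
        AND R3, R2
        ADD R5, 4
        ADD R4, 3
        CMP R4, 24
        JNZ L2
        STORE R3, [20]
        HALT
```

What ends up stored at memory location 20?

20

after MOV R3, 2: R3=2
after MOV R2, 6: R2=6
after MOV R4, 3: R4=3
after MOV R5, 0: R5=0
after XOR R3, R2: R3=2^6=4
after XOR R3, 18: R3=4^18=22
after LOAD R2, [R5]: R2=M[0]=5
after AND R3, R2: R3=22&5=4
after ADD R5, 4: R5=0+4=4
after ADD R4, 3: R4=3+3=6
CMP R4, 24  (cmp 6,24)
JNZ L2: taken
after XOR R3, R2: R3=4^5=1
after XOR R3, 18: R3=1^18=19
after LOAD R2, [R5]: R2=M[4]=1
after AND R3, R2: R3=19&1=1
after ADD R5, 4: R5=4+4=8
after ADD R4, 3: R4=6+3=9
CMP R4, 24  (cmp 9,24)
JNZ L2: taken
after XOR R3, R2: R3=1^1=0
after XOR R3, 18: R3=0^18=18
after LOAD R2, [R5]: R2=M[8]=30
after AND R3, R2: R3=18&30=18
after ADD R5, 4: R5=8+4=12
after ADD R4, 3: R4=9+3=12
CMP R4, 24  (cmp 12,24)
JNZ L2: taken
after XOR R3, R2: R3=18^30=12
after XOR R3, 18: R3=12^18=30
after LOAD R2, [R5]: R2=M[12]=12
after AND R3, R2: R3=30&12=12
after ADD R5, 4: R5=12+4=16
after ADD R4, 3: R4=12+3=15
CMP R4, 24  (cmp 15,24)
JNZ L2: taken
after XOR R3, R2: R3=12^12=0
after XOR R3, 18: R3=0^18=18
after LOAD R2, [R5]: R2=M[16]=26
after AND R3, R2: R3=18&26=18
after ADD R5, 4: R5=16+4=20
after ADD R4, 3: R4=15+3=18
CMP R4, 24  (cmp 18,24)
JNZ L2: taken
after XOR R3, R2: R3=18^26=8
after XOR R3, 18: R3=8^18=26
after LOAD R2, [R5]: R2=M[20]=-3
after AND R3, R2: R3=26&(-3)=24
after ADD R5, 4: R5=20+4=24
after ADD R4, 3: R4=18+3=21
CMP R4, 24  (cmp 21,24)
JNZ L2: taken
after XOR R3, R2: R3=24^(-3)=-27
after XOR R3, 18: R3=(-27)^18=-9
after LOAD R2, [R5]: R2=M[24]=28
after AND R3, R2: R3=(-9)&28=20
after ADD R5, 4: R5=24+4=28
after ADD R4, 3: R4=21+3=24
CMP R4, 24  (cmp 24,24)
JNZ L2: not taken
STORE R3, [20] → M[20]=20
halt.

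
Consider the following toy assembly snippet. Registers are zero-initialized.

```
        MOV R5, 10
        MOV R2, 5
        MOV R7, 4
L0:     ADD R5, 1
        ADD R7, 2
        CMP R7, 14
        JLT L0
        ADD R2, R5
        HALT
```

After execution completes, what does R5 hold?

MOV R5, 10 → R5=10
MOV R2, 5 → R2=5
MOV R7, 4 → R7=4
ADD R5, 1 → R5=10+1=11
ADD R7, 2 → R7=4+2=6
CMP R7, 14  (cmp 6,14)
JLT L0: taken
ADD R5, 1 → R5=11+1=12
ADD R7, 2 → R7=6+2=8
CMP R7, 14  (cmp 8,14)
JLT L0: taken
ADD R5, 1 → R5=12+1=13
ADD R7, 2 → R7=8+2=10
CMP R7, 14  (cmp 10,14)
JLT L0: taken
ADD R5, 1 → R5=13+1=14
ADD R7, 2 → R7=10+2=12
CMP R7, 14  (cmp 12,14)
JLT L0: taken
ADD R5, 1 → R5=14+1=15
ADD R7, 2 → R7=12+2=14
CMP R7, 14  (cmp 14,14)
JLT L0: not taken
ADD R2, R5 → R2=5+15=20
halt.

15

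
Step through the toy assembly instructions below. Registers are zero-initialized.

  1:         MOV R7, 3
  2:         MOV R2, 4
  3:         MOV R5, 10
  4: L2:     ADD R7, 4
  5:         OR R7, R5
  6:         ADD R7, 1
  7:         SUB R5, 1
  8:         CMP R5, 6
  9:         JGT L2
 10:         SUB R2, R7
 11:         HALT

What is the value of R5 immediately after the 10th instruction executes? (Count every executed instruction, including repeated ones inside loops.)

MOV R7, 3 → R7=3
MOV R2, 4 → R2=4
MOV R5, 10 → R5=10
ADD R7, 4 → R7=3+4=7
OR R7, R5 → R7=7|10=15
ADD R7, 1 → R7=15+1=16
SUB R5, 1 → R5=10-1=9
CMP R5, 6  (cmp 9,6)
JGT L2: taken
ADD R7, 4 → R7=16+4=20
After step 10: R5 = 9.

9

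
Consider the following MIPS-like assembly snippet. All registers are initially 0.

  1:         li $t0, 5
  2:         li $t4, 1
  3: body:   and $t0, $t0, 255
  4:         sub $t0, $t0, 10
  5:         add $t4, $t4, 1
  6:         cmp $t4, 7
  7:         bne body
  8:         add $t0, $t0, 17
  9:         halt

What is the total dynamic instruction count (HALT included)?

li $t0, 5 → $t0=5
li $t4, 1 → $t4=1
and $t0, $t0, 255 → $t0=5&255=5
sub $t0, $t0, 10 → $t0=5-10=-5
add $t4, $t4, 1 → $t4=1+1=2
cmp $t4, 7  (cmp 2,7)
bne body: taken
and $t0, $t0, 255 → $t0=(-5)&255=251
sub $t0, $t0, 10 → $t0=251-10=241
add $t4, $t4, 1 → $t4=2+1=3
cmp $t4, 7  (cmp 3,7)
bne body: taken
and $t0, $t0, 255 → $t0=241&255=241
sub $t0, $t0, 10 → $t0=241-10=231
add $t4, $t4, 1 → $t4=3+1=4
cmp $t4, 7  (cmp 4,7)
bne body: taken
and $t0, $t0, 255 → $t0=231&255=231
sub $t0, $t0, 10 → $t0=231-10=221
add $t4, $t4, 1 → $t4=4+1=5
cmp $t4, 7  (cmp 5,7)
bne body: taken
and $t0, $t0, 255 → $t0=221&255=221
sub $t0, $t0, 10 → $t0=221-10=211
add $t4, $t4, 1 → $t4=5+1=6
cmp $t4, 7  (cmp 6,7)
bne body: taken
and $t0, $t0, 255 → $t0=211&255=211
sub $t0, $t0, 10 → $t0=211-10=201
add $t4, $t4, 1 → $t4=6+1=7
cmp $t4, 7  (cmp 7,7)
bne body: not taken
add $t0, $t0, 17 → $t0=201+17=218
halt.
Total executed instructions: 34.

34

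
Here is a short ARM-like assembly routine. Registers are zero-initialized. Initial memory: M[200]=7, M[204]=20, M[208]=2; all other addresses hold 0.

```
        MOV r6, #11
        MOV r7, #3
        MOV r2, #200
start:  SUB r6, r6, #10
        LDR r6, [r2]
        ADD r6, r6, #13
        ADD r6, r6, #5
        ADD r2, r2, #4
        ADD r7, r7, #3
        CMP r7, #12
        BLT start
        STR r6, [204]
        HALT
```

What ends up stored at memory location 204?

20

MOV r6, #11 → r6=11
MOV r7, #3 → r7=3
MOV r2, #200 → r2=200
SUB r6, r6, #10 → r6=11-10=1
LDR r6, [r2] → r6=M[200]=7
ADD r6, r6, #13 → r6=7+13=20
ADD r6, r6, #5 → r6=20+5=25
ADD r2, r2, #4 → r2=200+4=204
ADD r7, r7, #3 → r7=3+3=6
CMP r7, #12  (cmp 6,12)
BLT start: taken
SUB r6, r6, #10 → r6=25-10=15
LDR r6, [r2] → r6=M[204]=20
ADD r6, r6, #13 → r6=20+13=33
ADD r6, r6, #5 → r6=33+5=38
ADD r2, r2, #4 → r2=204+4=208
ADD r7, r7, #3 → r7=6+3=9
CMP r7, #12  (cmp 9,12)
BLT start: taken
SUB r6, r6, #10 → r6=38-10=28
LDR r6, [r2] → r6=M[208]=2
ADD r6, r6, #13 → r6=2+13=15
ADD r6, r6, #5 → r6=15+5=20
ADD r2, r2, #4 → r2=208+4=212
ADD r7, r7, #3 → r7=9+3=12
CMP r7, #12  (cmp 12,12)
BLT start: not taken
STR r6, [204] → M[204]=20
halt.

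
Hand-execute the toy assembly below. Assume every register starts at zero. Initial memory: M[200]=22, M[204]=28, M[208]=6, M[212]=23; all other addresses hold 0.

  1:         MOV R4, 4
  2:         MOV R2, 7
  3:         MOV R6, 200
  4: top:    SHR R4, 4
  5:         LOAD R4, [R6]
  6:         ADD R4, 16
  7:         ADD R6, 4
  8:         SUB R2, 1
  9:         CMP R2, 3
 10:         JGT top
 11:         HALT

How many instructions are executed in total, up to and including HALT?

MOV R4, 4 → R4=4
MOV R2, 7 → R2=7
MOV R6, 200 → R6=200
SHR R4, 4 → R4=4>>4=0
LOAD R4, [R6] → R4=M[200]=22
ADD R4, 16 → R4=22+16=38
ADD R6, 4 → R6=200+4=204
SUB R2, 1 → R2=7-1=6
CMP R2, 3  (cmp 6,3)
JGT top: taken
SHR R4, 4 → R4=38>>4=2
LOAD R4, [R6] → R4=M[204]=28
ADD R4, 16 → R4=28+16=44
ADD R6, 4 → R6=204+4=208
SUB R2, 1 → R2=6-1=5
CMP R2, 3  (cmp 5,3)
JGT top: taken
SHR R4, 4 → R4=44>>4=2
LOAD R4, [R6] → R4=M[208]=6
ADD R4, 16 → R4=6+16=22
ADD R6, 4 → R6=208+4=212
SUB R2, 1 → R2=5-1=4
CMP R2, 3  (cmp 4,3)
JGT top: taken
SHR R4, 4 → R4=22>>4=1
LOAD R4, [R6] → R4=M[212]=23
ADD R4, 16 → R4=23+16=39
ADD R6, 4 → R6=212+4=216
SUB R2, 1 → R2=4-1=3
CMP R2, 3  (cmp 3,3)
JGT top: not taken
halt.
Total executed instructions: 32.

32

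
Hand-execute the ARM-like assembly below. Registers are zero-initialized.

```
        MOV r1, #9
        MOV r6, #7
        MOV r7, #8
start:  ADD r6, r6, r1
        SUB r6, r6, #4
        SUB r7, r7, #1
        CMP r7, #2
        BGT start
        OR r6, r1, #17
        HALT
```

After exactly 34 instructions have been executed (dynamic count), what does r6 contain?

after MOV r1, #9: r1=9
after MOV r6, #7: r6=7
after MOV r7, #8: r7=8
after ADD r6, r6, r1: r6=7+9=16
after SUB r6, r6, #4: r6=16-4=12
after SUB r7, r7, #1: r7=8-1=7
CMP r7, #2  (cmp 7,2)
BGT start: taken
after ADD r6, r6, r1: r6=12+9=21
after SUB r6, r6, #4: r6=21-4=17
after SUB r7, r7, #1: r7=7-1=6
CMP r7, #2  (cmp 6,2)
BGT start: taken
after ADD r6, r6, r1: r6=17+9=26
after SUB r6, r6, #4: r6=26-4=22
after SUB r7, r7, #1: r7=6-1=5
CMP r7, #2  (cmp 5,2)
BGT start: taken
after ADD r6, r6, r1: r6=22+9=31
after SUB r6, r6, #4: r6=31-4=27
after SUB r7, r7, #1: r7=5-1=4
CMP r7, #2  (cmp 4,2)
BGT start: taken
after ADD r6, r6, r1: r6=27+9=36
after SUB r6, r6, #4: r6=36-4=32
after SUB r7, r7, #1: r7=4-1=3
CMP r7, #2  (cmp 3,2)
BGT start: taken
after ADD r6, r6, r1: r6=32+9=41
after SUB r6, r6, #4: r6=41-4=37
after SUB r7, r7, #1: r7=3-1=2
CMP r7, #2  (cmp 2,2)
BGT start: not taken
after OR r6, r1, #17: r6=9|17=25
After step 34: r6 = 25.

25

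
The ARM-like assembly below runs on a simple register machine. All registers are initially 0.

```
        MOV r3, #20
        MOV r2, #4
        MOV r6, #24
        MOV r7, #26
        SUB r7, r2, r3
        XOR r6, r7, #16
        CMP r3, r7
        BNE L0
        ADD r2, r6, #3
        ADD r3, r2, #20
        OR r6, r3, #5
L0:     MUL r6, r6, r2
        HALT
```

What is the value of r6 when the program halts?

-128

MOV r3, #20 → r3=20
MOV r2, #4 → r2=4
MOV r6, #24 → r6=24
MOV r7, #26 → r7=26
SUB r7, r2, r3 → r7=4-20=-16
XOR r6, r7, #16 → r6=(-16)^16=-32
CMP r3, r7  (cmp 20,-16)
BNE L0: taken
MUL r6, r6, r2 → r6=(-32)*4=-128
halt.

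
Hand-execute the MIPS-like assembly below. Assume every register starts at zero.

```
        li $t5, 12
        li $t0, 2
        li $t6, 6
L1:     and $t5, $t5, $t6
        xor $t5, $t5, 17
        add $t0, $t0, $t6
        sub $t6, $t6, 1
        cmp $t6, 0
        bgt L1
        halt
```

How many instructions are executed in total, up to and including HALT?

40

after li $t5, 12: $t5=12
after li $t0, 2: $t0=2
after li $t6, 6: $t6=6
after and $t5, $t5, $t6: $t5=12&6=4
after xor $t5, $t5, 17: $t5=4^17=21
after add $t0, $t0, $t6: $t0=2+6=8
after sub $t6, $t6, 1: $t6=6-1=5
cmp $t6, 0  (cmp 5,0)
bgt L1: taken
after and $t5, $t5, $t6: $t5=21&5=5
after xor $t5, $t5, 17: $t5=5^17=20
after add $t0, $t0, $t6: $t0=8+5=13
after sub $t6, $t6, 1: $t6=5-1=4
cmp $t6, 0  (cmp 4,0)
bgt L1: taken
after and $t5, $t5, $t6: $t5=20&4=4
after xor $t5, $t5, 17: $t5=4^17=21
after add $t0, $t0, $t6: $t0=13+4=17
after sub $t6, $t6, 1: $t6=4-1=3
cmp $t6, 0  (cmp 3,0)
bgt L1: taken
after and $t5, $t5, $t6: $t5=21&3=1
after xor $t5, $t5, 17: $t5=1^17=16
after add $t0, $t0, $t6: $t0=17+3=20
after sub $t6, $t6, 1: $t6=3-1=2
cmp $t6, 0  (cmp 2,0)
bgt L1: taken
after and $t5, $t5, $t6: $t5=16&2=0
after xor $t5, $t5, 17: $t5=0^17=17
after add $t0, $t0, $t6: $t0=20+2=22
after sub $t6, $t6, 1: $t6=2-1=1
cmp $t6, 0  (cmp 1,0)
bgt L1: taken
after and $t5, $t5, $t6: $t5=17&1=1
after xor $t5, $t5, 17: $t5=1^17=16
after add $t0, $t0, $t6: $t0=22+1=23
after sub $t6, $t6, 1: $t6=1-1=0
cmp $t6, 0  (cmp 0,0)
bgt L1: not taken
halt.
Total executed instructions: 40.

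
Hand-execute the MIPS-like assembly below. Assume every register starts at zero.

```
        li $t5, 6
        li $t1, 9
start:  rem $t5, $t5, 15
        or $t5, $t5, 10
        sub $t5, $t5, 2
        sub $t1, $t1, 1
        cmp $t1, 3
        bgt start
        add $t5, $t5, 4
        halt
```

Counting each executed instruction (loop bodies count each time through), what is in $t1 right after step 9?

after li $t5, 6: $t5=6
after li $t1, 9: $t1=9
after rem $t5, $t5, 15: $t5=6%15=6
after or $t5, $t5, 10: $t5=6|10=14
after sub $t5, $t5, 2: $t5=14-2=12
after sub $t1, $t1, 1: $t1=9-1=8
cmp $t1, 3  (cmp 8,3)
bgt start: taken
after rem $t5, $t5, 15: $t5=12%15=12
After step 9: $t1 = 8.

8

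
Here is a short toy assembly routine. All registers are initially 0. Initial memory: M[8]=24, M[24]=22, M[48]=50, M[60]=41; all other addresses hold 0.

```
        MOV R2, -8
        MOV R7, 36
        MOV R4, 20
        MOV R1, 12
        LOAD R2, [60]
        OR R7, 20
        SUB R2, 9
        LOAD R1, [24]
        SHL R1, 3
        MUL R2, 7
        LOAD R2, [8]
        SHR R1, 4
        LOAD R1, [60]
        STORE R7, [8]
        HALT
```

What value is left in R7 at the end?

52

R2=-8
R7=36
R4=20
R1=12
R2=M[60]=41
R7=36|20=52
R2=41-9=32
R1=M[24]=22
R1=22<<3=176
R2=32*7=224
R2=M[8]=24
R1=176>>4=11
R1=M[60]=41
STORE R7, [8] → M[8]=52
halt.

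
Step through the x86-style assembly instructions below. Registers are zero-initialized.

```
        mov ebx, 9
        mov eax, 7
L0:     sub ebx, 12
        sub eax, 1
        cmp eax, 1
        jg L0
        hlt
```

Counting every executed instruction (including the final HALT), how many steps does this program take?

mov ebx, 9 → ebx=9
mov eax, 7 → eax=7
sub ebx, 12 → ebx=9-12=-3
sub eax, 1 → eax=7-1=6
cmp eax, 1  (cmp 6,1)
jg L0: taken
sub ebx, 12 → ebx=(-3)-12=-15
sub eax, 1 → eax=6-1=5
cmp eax, 1  (cmp 5,1)
jg L0: taken
sub ebx, 12 → ebx=(-15)-12=-27
sub eax, 1 → eax=5-1=4
cmp eax, 1  (cmp 4,1)
jg L0: taken
sub ebx, 12 → ebx=(-27)-12=-39
sub eax, 1 → eax=4-1=3
cmp eax, 1  (cmp 3,1)
jg L0: taken
sub ebx, 12 → ebx=(-39)-12=-51
sub eax, 1 → eax=3-1=2
cmp eax, 1  (cmp 2,1)
jg L0: taken
sub ebx, 12 → ebx=(-51)-12=-63
sub eax, 1 → eax=2-1=1
cmp eax, 1  (cmp 1,1)
jg L0: not taken
halt.
Total executed instructions: 27.

27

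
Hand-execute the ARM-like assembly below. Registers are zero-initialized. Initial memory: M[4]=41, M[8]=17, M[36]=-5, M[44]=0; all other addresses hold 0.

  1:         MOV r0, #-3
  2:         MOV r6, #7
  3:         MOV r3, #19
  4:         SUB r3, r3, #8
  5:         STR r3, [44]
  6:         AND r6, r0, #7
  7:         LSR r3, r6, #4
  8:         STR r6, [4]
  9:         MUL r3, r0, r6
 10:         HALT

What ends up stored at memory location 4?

5

r0=-3
r6=7
r3=19
r3=19-8=11
STR r3, [44] → M[44]=11
r6=(-3)&7=5
r3=5>>4=0
STR r6, [4] → M[4]=5
r3=(-3)*5=-15
halt.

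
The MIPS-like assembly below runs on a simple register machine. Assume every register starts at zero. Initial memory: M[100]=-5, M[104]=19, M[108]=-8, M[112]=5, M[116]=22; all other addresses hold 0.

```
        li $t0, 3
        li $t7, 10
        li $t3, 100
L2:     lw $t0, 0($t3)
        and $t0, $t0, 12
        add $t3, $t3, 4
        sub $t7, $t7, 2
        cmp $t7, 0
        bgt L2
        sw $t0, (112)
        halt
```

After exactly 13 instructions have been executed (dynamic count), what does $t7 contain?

after li $t0, 3: $t0=3
after li $t7, 10: $t7=10
after li $t3, 100: $t3=100
after lw $t0, 0($t3): $t0=M[100]=-5
after and $t0, $t0, 12: $t0=(-5)&12=8
after add $t3, $t3, 4: $t3=100+4=104
after sub $t7, $t7, 2: $t7=10-2=8
cmp $t7, 0  (cmp 8,0)
bgt L2: taken
after lw $t0, 0($t3): $t0=M[104]=19
after and $t0, $t0, 12: $t0=19&12=0
after add $t3, $t3, 4: $t3=104+4=108
after sub $t7, $t7, 2: $t7=8-2=6
After step 13: $t7 = 6.

6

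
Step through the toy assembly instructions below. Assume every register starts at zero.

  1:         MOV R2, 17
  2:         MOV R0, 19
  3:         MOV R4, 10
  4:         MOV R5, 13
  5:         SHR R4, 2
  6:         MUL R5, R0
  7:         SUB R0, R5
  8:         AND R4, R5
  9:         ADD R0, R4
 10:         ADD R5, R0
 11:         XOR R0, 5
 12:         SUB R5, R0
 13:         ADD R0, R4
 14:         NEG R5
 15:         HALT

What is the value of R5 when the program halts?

-250

MOV R2, 17 → R2=17
MOV R0, 19 → R0=19
MOV R4, 10 → R4=10
MOV R5, 13 → R5=13
SHR R4, 2 → R4=10>>2=2
MUL R5, R0 → R5=13*19=247
SUB R0, R5 → R0=19-247=-228
AND R4, R5 → R4=2&247=2
ADD R0, R4 → R0=(-228)+2=-226
ADD R5, R0 → R5=247+(-226)=21
XOR R0, 5 → R0=(-226)^5=-229
SUB R5, R0 → R5=21-(-229)=250
ADD R0, R4 → R0=(-229)+2=-227
NEG R5 → R5=-(250)=-250
halt.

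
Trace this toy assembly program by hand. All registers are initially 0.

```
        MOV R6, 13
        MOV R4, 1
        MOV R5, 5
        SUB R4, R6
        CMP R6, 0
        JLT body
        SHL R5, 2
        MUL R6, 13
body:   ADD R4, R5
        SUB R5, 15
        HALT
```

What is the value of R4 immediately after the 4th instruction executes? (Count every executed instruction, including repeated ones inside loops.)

-12

after MOV R6, 13: R6=13
after MOV R4, 1: R4=1
after MOV R5, 5: R5=5
after SUB R4, R6: R4=1-13=-12
After step 4: R4 = -12.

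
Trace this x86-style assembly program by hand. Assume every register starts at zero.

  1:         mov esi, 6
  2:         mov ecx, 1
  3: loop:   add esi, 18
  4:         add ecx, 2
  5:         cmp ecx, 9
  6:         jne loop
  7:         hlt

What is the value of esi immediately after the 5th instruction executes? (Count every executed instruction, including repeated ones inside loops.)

mov esi, 6 → esi=6
mov ecx, 1 → ecx=1
add esi, 18 → esi=6+18=24
add ecx, 2 → ecx=1+2=3
cmp ecx, 9  (cmp 3,9)
After step 5: esi = 24.

24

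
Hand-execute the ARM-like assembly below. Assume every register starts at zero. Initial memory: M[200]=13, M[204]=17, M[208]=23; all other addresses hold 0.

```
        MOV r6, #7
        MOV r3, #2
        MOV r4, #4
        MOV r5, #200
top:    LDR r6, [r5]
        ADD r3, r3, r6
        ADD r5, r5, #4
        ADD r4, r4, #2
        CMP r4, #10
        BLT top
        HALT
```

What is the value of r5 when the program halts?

212

MOV r6, #7 → r6=7
MOV r3, #2 → r3=2
MOV r4, #4 → r4=4
MOV r5, #200 → r5=200
LDR r6, [r5] → r6=M[200]=13
ADD r3, r3, r6 → r3=2+13=15
ADD r5, r5, #4 → r5=200+4=204
ADD r4, r4, #2 → r4=4+2=6
CMP r4, #10  (cmp 6,10)
BLT top: taken
LDR r6, [r5] → r6=M[204]=17
ADD r3, r3, r6 → r3=15+17=32
ADD r5, r5, #4 → r5=204+4=208
ADD r4, r4, #2 → r4=6+2=8
CMP r4, #10  (cmp 8,10)
BLT top: taken
LDR r6, [r5] → r6=M[208]=23
ADD r3, r3, r6 → r3=32+23=55
ADD r5, r5, #4 → r5=208+4=212
ADD r4, r4, #2 → r4=8+2=10
CMP r4, #10  (cmp 10,10)
BLT top: not taken
halt.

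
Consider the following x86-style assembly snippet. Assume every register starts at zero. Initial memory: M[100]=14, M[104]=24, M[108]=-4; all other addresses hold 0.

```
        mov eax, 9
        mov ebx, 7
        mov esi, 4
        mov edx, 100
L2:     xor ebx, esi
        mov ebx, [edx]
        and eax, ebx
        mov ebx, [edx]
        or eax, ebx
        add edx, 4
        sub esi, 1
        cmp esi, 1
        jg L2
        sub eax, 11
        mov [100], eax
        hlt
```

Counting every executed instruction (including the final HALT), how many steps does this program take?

after mov eax, 9: eax=9
after mov ebx, 7: ebx=7
after mov esi, 4: esi=4
after mov edx, 100: edx=100
after xor ebx, esi: ebx=7^4=3
after mov ebx, [edx]: ebx=M[100]=14
after and eax, ebx: eax=9&14=8
after mov ebx, [edx]: ebx=M[100]=14
after or eax, ebx: eax=8|14=14
after add edx, 4: edx=100+4=104
after sub esi, 1: esi=4-1=3
cmp esi, 1  (cmp 3,1)
jg L2: taken
after xor ebx, esi: ebx=14^3=13
after mov ebx, [edx]: ebx=M[104]=24
after and eax, ebx: eax=14&24=8
after mov ebx, [edx]: ebx=M[104]=24
after or eax, ebx: eax=8|24=24
after add edx, 4: edx=104+4=108
after sub esi, 1: esi=3-1=2
cmp esi, 1  (cmp 2,1)
jg L2: taken
after xor ebx, esi: ebx=24^2=26
after mov ebx, [edx]: ebx=M[108]=-4
after and eax, ebx: eax=24&(-4)=24
after mov ebx, [edx]: ebx=M[108]=-4
after or eax, ebx: eax=24|(-4)=-4
after add edx, 4: edx=108+4=112
after sub esi, 1: esi=2-1=1
cmp esi, 1  (cmp 1,1)
jg L2: not taken
after sub eax, 11: eax=(-4)-11=-15
mov [100], eax → M[100]=-15
halt.
Total executed instructions: 34.

34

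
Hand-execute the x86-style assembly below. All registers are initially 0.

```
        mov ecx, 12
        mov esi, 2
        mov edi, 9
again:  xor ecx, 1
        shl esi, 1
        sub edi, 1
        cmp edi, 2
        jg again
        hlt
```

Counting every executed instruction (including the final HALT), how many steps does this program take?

39

ecx=12
esi=2
edi=9
ecx=12^1=13
esi=2<<1=4
edi=9-1=8
cmp edi, 2  (cmp 8,2)
jg again: taken
ecx=13^1=12
esi=4<<1=8
edi=8-1=7
cmp edi, 2  (cmp 7,2)
jg again: taken
ecx=12^1=13
esi=8<<1=16
edi=7-1=6
cmp edi, 2  (cmp 6,2)
jg again: taken
ecx=13^1=12
esi=16<<1=32
edi=6-1=5
cmp edi, 2  (cmp 5,2)
jg again: taken
ecx=12^1=13
esi=32<<1=64
edi=5-1=4
cmp edi, 2  (cmp 4,2)
jg again: taken
ecx=13^1=12
esi=64<<1=128
edi=4-1=3
cmp edi, 2  (cmp 3,2)
jg again: taken
ecx=12^1=13
esi=128<<1=256
edi=3-1=2
cmp edi, 2  (cmp 2,2)
jg again: not taken
halt.
Total executed instructions: 39.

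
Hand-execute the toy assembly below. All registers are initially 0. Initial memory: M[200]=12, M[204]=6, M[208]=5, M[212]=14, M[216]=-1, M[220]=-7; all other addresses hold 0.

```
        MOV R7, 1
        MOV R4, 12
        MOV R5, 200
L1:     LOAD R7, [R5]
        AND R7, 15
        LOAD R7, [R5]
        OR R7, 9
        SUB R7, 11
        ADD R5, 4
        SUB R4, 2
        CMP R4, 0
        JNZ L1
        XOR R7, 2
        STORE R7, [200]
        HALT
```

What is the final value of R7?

-20

after MOV R7, 1: R7=1
after MOV R4, 12: R4=12
after MOV R5, 200: R5=200
after LOAD R7, [R5]: R7=M[200]=12
after AND R7, 15: R7=12&15=12
after LOAD R7, [R5]: R7=M[200]=12
after OR R7, 9: R7=12|9=13
after SUB R7, 11: R7=13-11=2
after ADD R5, 4: R5=200+4=204
after SUB R4, 2: R4=12-2=10
CMP R4, 0  (cmp 10,0)
JNZ L1: taken
after LOAD R7, [R5]: R7=M[204]=6
after AND R7, 15: R7=6&15=6
after LOAD R7, [R5]: R7=M[204]=6
after OR R7, 9: R7=6|9=15
after SUB R7, 11: R7=15-11=4
after ADD R5, 4: R5=204+4=208
after SUB R4, 2: R4=10-2=8
CMP R4, 0  (cmp 8,0)
JNZ L1: taken
after LOAD R7, [R5]: R7=M[208]=5
after AND R7, 15: R7=5&15=5
after LOAD R7, [R5]: R7=M[208]=5
after OR R7, 9: R7=5|9=13
after SUB R7, 11: R7=13-11=2
after ADD R5, 4: R5=208+4=212
after SUB R4, 2: R4=8-2=6
CMP R4, 0  (cmp 6,0)
JNZ L1: taken
after LOAD R7, [R5]: R7=M[212]=14
after AND R7, 15: R7=14&15=14
after LOAD R7, [R5]: R7=M[212]=14
after OR R7, 9: R7=14|9=15
after SUB R7, 11: R7=15-11=4
after ADD R5, 4: R5=212+4=216
after SUB R4, 2: R4=6-2=4
CMP R4, 0  (cmp 4,0)
JNZ L1: taken
after LOAD R7, [R5]: R7=M[216]=-1
after AND R7, 15: R7=(-1)&15=15
after LOAD R7, [R5]: R7=M[216]=-1
after OR R7, 9: R7=(-1)|9=-1
after SUB R7, 11: R7=(-1)-11=-12
after ADD R5, 4: R5=216+4=220
after SUB R4, 2: R4=4-2=2
CMP R4, 0  (cmp 2,0)
JNZ L1: taken
after LOAD R7, [R5]: R7=M[220]=-7
after AND R7, 15: R7=(-7)&15=9
after LOAD R7, [R5]: R7=M[220]=-7
after OR R7, 9: R7=(-7)|9=-7
after SUB R7, 11: R7=(-7)-11=-18
after ADD R5, 4: R5=220+4=224
after SUB R4, 2: R4=2-2=0
CMP R4, 0  (cmp 0,0)
JNZ L1: not taken
after XOR R7, 2: R7=(-18)^2=-20
STORE R7, [200] → M[200]=-20
halt.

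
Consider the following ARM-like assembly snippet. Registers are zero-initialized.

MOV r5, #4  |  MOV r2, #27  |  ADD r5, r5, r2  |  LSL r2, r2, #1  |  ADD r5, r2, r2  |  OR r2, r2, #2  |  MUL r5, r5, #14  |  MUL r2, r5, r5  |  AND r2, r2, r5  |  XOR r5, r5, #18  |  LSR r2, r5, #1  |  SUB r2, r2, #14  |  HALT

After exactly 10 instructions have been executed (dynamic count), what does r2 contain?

after MOV r5, #4: r5=4
after MOV r2, #27: r2=27
after ADD r5, r5, r2: r5=4+27=31
after LSL r2, r2, #1: r2=27<<1=54
after ADD r5, r2, r2: r5=54+54=108
after OR r2, r2, #2: r2=54|2=54
after MUL r5, r5, #14: r5=108*14=1512
after MUL r2, r5, r5: r2=1512*1512=2286144
after AND r2, r2, r5: r2=2286144&1512=64
after XOR r5, r5, #18: r5=1512^18=1530
After step 10: r2 = 64.

64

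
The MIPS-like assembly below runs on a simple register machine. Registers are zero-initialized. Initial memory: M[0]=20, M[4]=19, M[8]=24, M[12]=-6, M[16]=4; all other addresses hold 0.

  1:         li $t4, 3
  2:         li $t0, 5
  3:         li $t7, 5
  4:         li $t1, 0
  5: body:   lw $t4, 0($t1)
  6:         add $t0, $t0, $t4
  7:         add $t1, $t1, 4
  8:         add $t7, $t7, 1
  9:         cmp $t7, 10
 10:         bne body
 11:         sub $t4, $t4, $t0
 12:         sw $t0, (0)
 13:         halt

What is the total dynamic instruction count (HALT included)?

after li $t4, 3: $t4=3
after li $t0, 5: $t0=5
after li $t7, 5: $t7=5
after li $t1, 0: $t1=0
after lw $t4, 0($t1): $t4=M[0]=20
after add $t0, $t0, $t4: $t0=5+20=25
after add $t1, $t1, 4: $t1=0+4=4
after add $t7, $t7, 1: $t7=5+1=6
cmp $t7, 10  (cmp 6,10)
bne body: taken
after lw $t4, 0($t1): $t4=M[4]=19
after add $t0, $t0, $t4: $t0=25+19=44
after add $t1, $t1, 4: $t1=4+4=8
after add $t7, $t7, 1: $t7=6+1=7
cmp $t7, 10  (cmp 7,10)
bne body: taken
after lw $t4, 0($t1): $t4=M[8]=24
after add $t0, $t0, $t4: $t0=44+24=68
after add $t1, $t1, 4: $t1=8+4=12
after add $t7, $t7, 1: $t7=7+1=8
cmp $t7, 10  (cmp 8,10)
bne body: taken
after lw $t4, 0($t1): $t4=M[12]=-6
after add $t0, $t0, $t4: $t0=68+(-6)=62
after add $t1, $t1, 4: $t1=12+4=16
after add $t7, $t7, 1: $t7=8+1=9
cmp $t7, 10  (cmp 9,10)
bne body: taken
after lw $t4, 0($t1): $t4=M[16]=4
after add $t0, $t0, $t4: $t0=62+4=66
after add $t1, $t1, 4: $t1=16+4=20
after add $t7, $t7, 1: $t7=9+1=10
cmp $t7, 10  (cmp 10,10)
bne body: not taken
after sub $t4, $t4, $t0: $t4=4-66=-62
sw $t0, (0) → M[0]=66
halt.
Total executed instructions: 37.

37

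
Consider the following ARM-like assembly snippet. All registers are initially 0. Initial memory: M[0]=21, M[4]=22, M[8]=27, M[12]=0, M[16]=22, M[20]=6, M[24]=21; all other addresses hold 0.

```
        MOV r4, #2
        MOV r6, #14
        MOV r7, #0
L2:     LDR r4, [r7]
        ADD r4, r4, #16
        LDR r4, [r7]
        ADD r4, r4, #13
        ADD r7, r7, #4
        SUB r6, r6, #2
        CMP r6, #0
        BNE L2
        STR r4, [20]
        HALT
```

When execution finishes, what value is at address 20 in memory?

after MOV r4, #2: r4=2
after MOV r6, #14: r6=14
after MOV r7, #0: r7=0
after LDR r4, [r7]: r4=M[0]=21
after ADD r4, r4, #16: r4=21+16=37
after LDR r4, [r7]: r4=M[0]=21
after ADD r4, r4, #13: r4=21+13=34
after ADD r7, r7, #4: r7=0+4=4
after SUB r6, r6, #2: r6=14-2=12
CMP r6, #0  (cmp 12,0)
BNE L2: taken
after LDR r4, [r7]: r4=M[4]=22
after ADD r4, r4, #16: r4=22+16=38
after LDR r4, [r7]: r4=M[4]=22
after ADD r4, r4, #13: r4=22+13=35
after ADD r7, r7, #4: r7=4+4=8
after SUB r6, r6, #2: r6=12-2=10
CMP r6, #0  (cmp 10,0)
BNE L2: taken
after LDR r4, [r7]: r4=M[8]=27
after ADD r4, r4, #16: r4=27+16=43
after LDR r4, [r7]: r4=M[8]=27
after ADD r4, r4, #13: r4=27+13=40
after ADD r7, r7, #4: r7=8+4=12
after SUB r6, r6, #2: r6=10-2=8
CMP r6, #0  (cmp 8,0)
BNE L2: taken
after LDR r4, [r7]: r4=M[12]=0
after ADD r4, r4, #16: r4=0+16=16
after LDR r4, [r7]: r4=M[12]=0
after ADD r4, r4, #13: r4=0+13=13
after ADD r7, r7, #4: r7=12+4=16
after SUB r6, r6, #2: r6=8-2=6
CMP r6, #0  (cmp 6,0)
BNE L2: taken
after LDR r4, [r7]: r4=M[16]=22
after ADD r4, r4, #16: r4=22+16=38
after LDR r4, [r7]: r4=M[16]=22
after ADD r4, r4, #13: r4=22+13=35
after ADD r7, r7, #4: r7=16+4=20
after SUB r6, r6, #2: r6=6-2=4
CMP r6, #0  (cmp 4,0)
BNE L2: taken
after LDR r4, [r7]: r4=M[20]=6
after ADD r4, r4, #16: r4=6+16=22
after LDR r4, [r7]: r4=M[20]=6
after ADD r4, r4, #13: r4=6+13=19
after ADD r7, r7, #4: r7=20+4=24
after SUB r6, r6, #2: r6=4-2=2
CMP r6, #0  (cmp 2,0)
BNE L2: taken
after LDR r4, [r7]: r4=M[24]=21
after ADD r4, r4, #16: r4=21+16=37
after LDR r4, [r7]: r4=M[24]=21
after ADD r4, r4, #13: r4=21+13=34
after ADD r7, r7, #4: r7=24+4=28
after SUB r6, r6, #2: r6=2-2=0
CMP r6, #0  (cmp 0,0)
BNE L2: not taken
STR r4, [20] → M[20]=34
halt.

34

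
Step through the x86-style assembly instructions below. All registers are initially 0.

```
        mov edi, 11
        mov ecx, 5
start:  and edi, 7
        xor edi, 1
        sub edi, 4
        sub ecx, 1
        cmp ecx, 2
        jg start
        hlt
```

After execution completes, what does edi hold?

-2

mov edi, 11 → edi=11
mov ecx, 5 → ecx=5
and edi, 7 → edi=11&7=3
xor edi, 1 → edi=3^1=2
sub edi, 4 → edi=2-4=-2
sub ecx, 1 → ecx=5-1=4
cmp ecx, 2  (cmp 4,2)
jg start: taken
and edi, 7 → edi=(-2)&7=6
xor edi, 1 → edi=6^1=7
sub edi, 4 → edi=7-4=3
sub ecx, 1 → ecx=4-1=3
cmp ecx, 2  (cmp 3,2)
jg start: taken
and edi, 7 → edi=3&7=3
xor edi, 1 → edi=3^1=2
sub edi, 4 → edi=2-4=-2
sub ecx, 1 → ecx=3-1=2
cmp ecx, 2  (cmp 2,2)
jg start: not taken
halt.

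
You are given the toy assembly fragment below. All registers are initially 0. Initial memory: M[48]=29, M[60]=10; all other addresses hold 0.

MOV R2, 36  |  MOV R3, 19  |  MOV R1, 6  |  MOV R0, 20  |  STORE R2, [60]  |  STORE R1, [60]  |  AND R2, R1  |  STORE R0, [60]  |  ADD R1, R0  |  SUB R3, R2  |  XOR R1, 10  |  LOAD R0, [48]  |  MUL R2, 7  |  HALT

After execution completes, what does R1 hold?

16

R2=36
R3=19
R1=6
R0=20
STORE R2, [60] → M[60]=36
STORE R1, [60] → M[60]=6
R2=36&6=4
STORE R0, [60] → M[60]=20
R1=6+20=26
R3=19-4=15
R1=26^10=16
R0=M[48]=29
R2=4*7=28
halt.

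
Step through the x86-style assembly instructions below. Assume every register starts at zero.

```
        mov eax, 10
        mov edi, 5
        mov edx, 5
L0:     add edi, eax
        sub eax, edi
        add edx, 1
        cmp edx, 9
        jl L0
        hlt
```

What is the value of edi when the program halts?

-15

after mov eax, 10: eax=10
after mov edi, 5: edi=5
after mov edx, 5: edx=5
after add edi, eax: edi=5+10=15
after sub eax, edi: eax=10-15=-5
after add edx, 1: edx=5+1=6
cmp edx, 9  (cmp 6,9)
jl L0: taken
after add edi, eax: edi=15+(-5)=10
after sub eax, edi: eax=(-5)-10=-15
after add edx, 1: edx=6+1=7
cmp edx, 9  (cmp 7,9)
jl L0: taken
after add edi, eax: edi=10+(-15)=-5
after sub eax, edi: eax=(-15)-(-5)=-10
after add edx, 1: edx=7+1=8
cmp edx, 9  (cmp 8,9)
jl L0: taken
after add edi, eax: edi=(-5)+(-10)=-15
after sub eax, edi: eax=(-10)-(-15)=5
after add edx, 1: edx=8+1=9
cmp edx, 9  (cmp 9,9)
jl L0: not taken
halt.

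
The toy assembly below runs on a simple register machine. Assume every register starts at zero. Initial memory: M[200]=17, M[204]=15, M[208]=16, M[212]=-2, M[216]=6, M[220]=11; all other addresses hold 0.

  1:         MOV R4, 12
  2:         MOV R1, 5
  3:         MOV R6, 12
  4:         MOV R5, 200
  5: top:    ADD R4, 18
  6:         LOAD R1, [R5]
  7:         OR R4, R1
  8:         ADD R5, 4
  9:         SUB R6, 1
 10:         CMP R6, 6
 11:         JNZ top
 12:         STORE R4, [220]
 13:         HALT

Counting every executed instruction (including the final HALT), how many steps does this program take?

48

R4=12
R1=5
R6=12
R5=200
R4=12+18=30
R1=M[200]=17
R4=30|17=31
R5=200+4=204
R6=12-1=11
CMP R6, 6  (cmp 11,6)
JNZ top: taken
R4=31+18=49
R1=M[204]=15
R4=49|15=63
R5=204+4=208
R6=11-1=10
CMP R6, 6  (cmp 10,6)
JNZ top: taken
R4=63+18=81
R1=M[208]=16
R4=81|16=81
R5=208+4=212
R6=10-1=9
CMP R6, 6  (cmp 9,6)
JNZ top: taken
R4=81+18=99
R1=M[212]=-2
R4=99|(-2)=-1
R5=212+4=216
R6=9-1=8
CMP R6, 6  (cmp 8,6)
JNZ top: taken
R4=(-1)+18=17
R1=M[216]=6
R4=17|6=23
R5=216+4=220
R6=8-1=7
CMP R6, 6  (cmp 7,6)
JNZ top: taken
R4=23+18=41
R1=M[220]=11
R4=41|11=43
R5=220+4=224
R6=7-1=6
CMP R6, 6  (cmp 6,6)
JNZ top: not taken
STORE R4, [220] → M[220]=43
halt.
Total executed instructions: 48.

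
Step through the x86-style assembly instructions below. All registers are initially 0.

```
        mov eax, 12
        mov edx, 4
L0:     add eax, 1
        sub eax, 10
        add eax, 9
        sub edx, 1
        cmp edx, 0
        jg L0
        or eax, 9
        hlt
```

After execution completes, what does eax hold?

after mov eax, 12: eax=12
after mov edx, 4: edx=4
after add eax, 1: eax=12+1=13
after sub eax, 10: eax=13-10=3
after add eax, 9: eax=3+9=12
after sub edx, 1: edx=4-1=3
cmp edx, 0  (cmp 3,0)
jg L0: taken
after add eax, 1: eax=12+1=13
after sub eax, 10: eax=13-10=3
after add eax, 9: eax=3+9=12
after sub edx, 1: edx=3-1=2
cmp edx, 0  (cmp 2,0)
jg L0: taken
after add eax, 1: eax=12+1=13
after sub eax, 10: eax=13-10=3
after add eax, 9: eax=3+9=12
after sub edx, 1: edx=2-1=1
cmp edx, 0  (cmp 1,0)
jg L0: taken
after add eax, 1: eax=12+1=13
after sub eax, 10: eax=13-10=3
after add eax, 9: eax=3+9=12
after sub edx, 1: edx=1-1=0
cmp edx, 0  (cmp 0,0)
jg L0: not taken
after or eax, 9: eax=12|9=13
halt.

13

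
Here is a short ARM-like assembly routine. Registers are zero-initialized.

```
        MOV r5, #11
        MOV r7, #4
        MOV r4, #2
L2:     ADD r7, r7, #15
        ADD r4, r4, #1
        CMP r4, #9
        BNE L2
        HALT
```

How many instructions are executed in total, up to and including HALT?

after MOV r5, #11: r5=11
after MOV r7, #4: r7=4
after MOV r4, #2: r4=2
after ADD r7, r7, #15: r7=4+15=19
after ADD r4, r4, #1: r4=2+1=3
CMP r4, #9  (cmp 3,9)
BNE L2: taken
after ADD r7, r7, #15: r7=19+15=34
after ADD r4, r4, #1: r4=3+1=4
CMP r4, #9  (cmp 4,9)
BNE L2: taken
after ADD r7, r7, #15: r7=34+15=49
after ADD r4, r4, #1: r4=4+1=5
CMP r4, #9  (cmp 5,9)
BNE L2: taken
after ADD r7, r7, #15: r7=49+15=64
after ADD r4, r4, #1: r4=5+1=6
CMP r4, #9  (cmp 6,9)
BNE L2: taken
after ADD r7, r7, #15: r7=64+15=79
after ADD r4, r4, #1: r4=6+1=7
CMP r4, #9  (cmp 7,9)
BNE L2: taken
after ADD r7, r7, #15: r7=79+15=94
after ADD r4, r4, #1: r4=7+1=8
CMP r4, #9  (cmp 8,9)
BNE L2: taken
after ADD r7, r7, #15: r7=94+15=109
after ADD r4, r4, #1: r4=8+1=9
CMP r4, #9  (cmp 9,9)
BNE L2: not taken
halt.
Total executed instructions: 32.

32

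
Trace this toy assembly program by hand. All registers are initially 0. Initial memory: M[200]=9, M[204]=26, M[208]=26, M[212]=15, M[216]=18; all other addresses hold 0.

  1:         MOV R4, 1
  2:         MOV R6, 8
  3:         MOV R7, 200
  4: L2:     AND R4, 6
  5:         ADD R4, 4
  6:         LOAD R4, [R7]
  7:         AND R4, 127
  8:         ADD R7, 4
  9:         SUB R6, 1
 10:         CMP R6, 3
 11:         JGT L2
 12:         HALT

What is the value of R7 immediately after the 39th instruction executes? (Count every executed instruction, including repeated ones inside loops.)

R4=1
R6=8
R7=200
R4=1&6=0
R4=0+4=4
R4=M[200]=9
R4=9&127=9
R7=200+4=204
R6=8-1=7
CMP R6, 3  (cmp 7,3)
JGT L2: taken
R4=9&6=0
R4=0+4=4
R4=M[204]=26
R4=26&127=26
R7=204+4=208
R6=7-1=6
CMP R6, 3  (cmp 6,3)
JGT L2: taken
R4=26&6=2
R4=2+4=6
R4=M[208]=26
R4=26&127=26
R7=208+4=212
R6=6-1=5
CMP R6, 3  (cmp 5,3)
JGT L2: taken
R4=26&6=2
R4=2+4=6
R4=M[212]=15
R4=15&127=15
R7=212+4=216
R6=5-1=4
CMP R6, 3  (cmp 4,3)
JGT L2: taken
R4=15&6=6
R4=6+4=10
R4=M[216]=18
R4=18&127=18
After step 39: R7 = 216.

216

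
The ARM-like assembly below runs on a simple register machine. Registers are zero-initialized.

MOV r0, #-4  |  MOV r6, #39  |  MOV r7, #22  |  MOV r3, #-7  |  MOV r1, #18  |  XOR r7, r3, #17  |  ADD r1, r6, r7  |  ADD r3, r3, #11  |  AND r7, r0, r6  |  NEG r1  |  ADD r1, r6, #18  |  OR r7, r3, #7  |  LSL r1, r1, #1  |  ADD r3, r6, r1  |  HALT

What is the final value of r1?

114

MOV r0, #-4 → r0=-4
MOV r6, #39 → r6=39
MOV r7, #22 → r7=22
MOV r3, #-7 → r3=-7
MOV r1, #18 → r1=18
XOR r7, r3, #17 → r7=(-7)^17=-24
ADD r1, r6, r7 → r1=39+(-24)=15
ADD r3, r3, #11 → r3=(-7)+11=4
AND r7, r0, r6 → r7=(-4)&39=36
NEG r1 → r1=-(15)=-15
ADD r1, r6, #18 → r1=39+18=57
OR r7, r3, #7 → r7=4|7=7
LSL r1, r1, #1 → r1=57<<1=114
ADD r3, r6, r1 → r3=39+114=153
halt.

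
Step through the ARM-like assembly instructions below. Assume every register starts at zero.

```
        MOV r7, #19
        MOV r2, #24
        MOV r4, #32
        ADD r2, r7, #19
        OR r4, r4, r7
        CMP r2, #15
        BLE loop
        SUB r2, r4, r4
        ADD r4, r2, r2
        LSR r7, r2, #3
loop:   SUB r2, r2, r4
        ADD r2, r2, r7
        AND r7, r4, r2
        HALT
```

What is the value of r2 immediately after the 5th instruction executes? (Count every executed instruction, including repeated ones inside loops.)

38

r7=19
r2=24
r4=32
r2=19+19=38
r4=32|19=51
After step 5: r2 = 38.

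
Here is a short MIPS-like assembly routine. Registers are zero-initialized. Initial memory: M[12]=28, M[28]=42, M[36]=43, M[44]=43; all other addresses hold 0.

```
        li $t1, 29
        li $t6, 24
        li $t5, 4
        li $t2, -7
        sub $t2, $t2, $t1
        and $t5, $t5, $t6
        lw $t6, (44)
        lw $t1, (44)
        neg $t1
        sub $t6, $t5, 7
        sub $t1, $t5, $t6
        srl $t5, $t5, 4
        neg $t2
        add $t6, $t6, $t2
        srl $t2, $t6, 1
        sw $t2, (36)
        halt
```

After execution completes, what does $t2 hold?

14

$t1=29
$t6=24
$t5=4
$t2=-7
$t2=(-7)-29=-36
$t5=4&24=0
$t6=M[44]=43
$t1=M[44]=43
$t1=-(43)=-43
$t6=0-7=-7
$t1=0-(-7)=7
$t5=0>>4=0
$t2=-(-36)=36
$t6=(-7)+36=29
$t2=29>>1=14
sw $t2, (36) → M[36]=14
halt.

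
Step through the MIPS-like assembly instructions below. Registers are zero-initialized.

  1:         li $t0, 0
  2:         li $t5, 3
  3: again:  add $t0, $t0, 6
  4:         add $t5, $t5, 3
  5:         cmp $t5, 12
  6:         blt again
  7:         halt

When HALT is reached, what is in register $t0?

li $t0, 0 → $t0=0
li $t5, 3 → $t5=3
add $t0, $t0, 6 → $t0=0+6=6
add $t5, $t5, 3 → $t5=3+3=6
cmp $t5, 12  (cmp 6,12)
blt again: taken
add $t0, $t0, 6 → $t0=6+6=12
add $t5, $t5, 3 → $t5=6+3=9
cmp $t5, 12  (cmp 9,12)
blt again: taken
add $t0, $t0, 6 → $t0=12+6=18
add $t5, $t5, 3 → $t5=9+3=12
cmp $t5, 12  (cmp 12,12)
blt again: not taken
halt.

18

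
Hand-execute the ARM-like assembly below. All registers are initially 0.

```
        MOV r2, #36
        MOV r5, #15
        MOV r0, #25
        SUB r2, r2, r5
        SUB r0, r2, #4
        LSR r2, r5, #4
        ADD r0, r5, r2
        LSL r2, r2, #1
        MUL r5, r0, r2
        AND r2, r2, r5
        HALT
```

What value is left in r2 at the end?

0

r2=36
r5=15
r0=25
r2=36-15=21
r0=21-4=17
r2=15>>4=0
r0=15+0=15
r2=0<<1=0
r5=15*0=0
r2=0&0=0
halt.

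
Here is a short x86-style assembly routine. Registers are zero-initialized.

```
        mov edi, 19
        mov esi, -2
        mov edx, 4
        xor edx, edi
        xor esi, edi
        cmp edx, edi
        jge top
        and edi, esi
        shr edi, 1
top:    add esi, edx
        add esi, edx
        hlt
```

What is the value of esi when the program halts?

27

edi=19
esi=-2
edx=4
edx=4^19=23
esi=(-2)^19=-19
cmp edx, edi  (cmp 23,19)
jge top: taken
esi=(-19)+23=4
esi=4+23=27
halt.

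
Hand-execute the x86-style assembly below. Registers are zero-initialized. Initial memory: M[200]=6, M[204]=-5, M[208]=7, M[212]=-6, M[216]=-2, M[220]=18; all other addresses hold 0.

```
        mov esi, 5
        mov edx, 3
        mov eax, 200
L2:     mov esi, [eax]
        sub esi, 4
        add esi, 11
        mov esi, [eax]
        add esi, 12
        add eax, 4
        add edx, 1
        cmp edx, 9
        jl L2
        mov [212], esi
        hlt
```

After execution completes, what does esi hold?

mov esi, 5 → esi=5
mov edx, 3 → edx=3
mov eax, 200 → eax=200
mov esi, [eax] → esi=M[200]=6
sub esi, 4 → esi=6-4=2
add esi, 11 → esi=2+11=13
mov esi, [eax] → esi=M[200]=6
add esi, 12 → esi=6+12=18
add eax, 4 → eax=200+4=204
add edx, 1 → edx=3+1=4
cmp edx, 9  (cmp 4,9)
jl L2: taken
mov esi, [eax] → esi=M[204]=-5
sub esi, 4 → esi=(-5)-4=-9
add esi, 11 → esi=(-9)+11=2
mov esi, [eax] → esi=M[204]=-5
add esi, 12 → esi=(-5)+12=7
add eax, 4 → eax=204+4=208
add edx, 1 → edx=4+1=5
cmp edx, 9  (cmp 5,9)
jl L2: taken
mov esi, [eax] → esi=M[208]=7
sub esi, 4 → esi=7-4=3
add esi, 11 → esi=3+11=14
mov esi, [eax] → esi=M[208]=7
add esi, 12 → esi=7+12=19
add eax, 4 → eax=208+4=212
add edx, 1 → edx=5+1=6
cmp edx, 9  (cmp 6,9)
jl L2: taken
mov esi, [eax] → esi=M[212]=-6
sub esi, 4 → esi=(-6)-4=-10
add esi, 11 → esi=(-10)+11=1
mov esi, [eax] → esi=M[212]=-6
add esi, 12 → esi=(-6)+12=6
add eax, 4 → eax=212+4=216
add edx, 1 → edx=6+1=7
cmp edx, 9  (cmp 7,9)
jl L2: taken
mov esi, [eax] → esi=M[216]=-2
sub esi, 4 → esi=(-2)-4=-6
add esi, 11 → esi=(-6)+11=5
mov esi, [eax] → esi=M[216]=-2
add esi, 12 → esi=(-2)+12=10
add eax, 4 → eax=216+4=220
add edx, 1 → edx=7+1=8
cmp edx, 9  (cmp 8,9)
jl L2: taken
mov esi, [eax] → esi=M[220]=18
sub esi, 4 → esi=18-4=14
add esi, 11 → esi=14+11=25
mov esi, [eax] → esi=M[220]=18
add esi, 12 → esi=18+12=30
add eax, 4 → eax=220+4=224
add edx, 1 → edx=8+1=9
cmp edx, 9  (cmp 9,9)
jl L2: not taken
mov [212], esi → M[212]=30
halt.

30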